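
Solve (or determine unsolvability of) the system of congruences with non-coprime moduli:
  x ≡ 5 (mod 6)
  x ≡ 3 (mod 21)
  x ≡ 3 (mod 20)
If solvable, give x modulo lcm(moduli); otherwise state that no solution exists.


Moduli 6, 21, 20 are not pairwise coprime, so CRT works modulo lcm(m_i) when all pairwise compatibility conditions hold.
Pairwise compatibility: gcd(m_i, m_j) must divide a_i - a_j for every pair.
Merge one congruence at a time:
  Start: x ≡ 5 (mod 6).
  Combine with x ≡ 3 (mod 21): gcd(6, 21) = 3, and 3 - 5 = -2 is NOT divisible by 3.
    ⇒ system is inconsistent (no integer solution).

No solution (the system is inconsistent).


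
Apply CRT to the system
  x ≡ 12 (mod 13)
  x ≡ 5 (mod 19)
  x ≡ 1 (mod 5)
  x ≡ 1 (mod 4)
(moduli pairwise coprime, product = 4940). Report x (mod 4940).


Product of moduli M = 13 · 19 · 5 · 4 = 4940.
Merge one congruence at a time:
  Start: x ≡ 12 (mod 13).
  Combine with x ≡ 5 (mod 19); new modulus lcm = 247.
    Write x = 12 + 13·t and substitute into x ≡ 5 (mod 19): 13·t ≡ 5 − 12 = -7 (mod 19).
    Reduce coefficients mod 19: 13·t ≡ 12 (mod 19).
    The inverse of 13 mod 19 is 3 (since 13·3 = 39 = 2·19 + 1), so t ≡ 3·12 = 36 ≡ 17 (mod 19).
    Then x = 12 + 13·17 = 233, valid modulo lcm(13, 19) = 247: x ≡ 233 (mod 247).
  Combine with x ≡ 1 (mod 5); new modulus lcm = 1235.
    Write x = 233 + 247·t and substitute into x ≡ 1 (mod 5): 247·t ≡ 1 − 233 = -232 (mod 5).
    Reduce coefficients mod 5: 2·t ≡ 3 (mod 5).
    The inverse of 2 mod 5 is 3 (since 2·3 = 6 = 1·5 + 1), so t ≡ 3·3 = 9 ≡ 4 (mod 5).
    Then x = 233 + 247·4 = 1221, valid modulo lcm(247, 5) = 1235: x ≡ 1221 (mod 1235).
  Combine with x ≡ 1 (mod 4); new modulus lcm = 4940.
    Write x = 1221 + 1235·t and substitute into x ≡ 1 (mod 4): 1235·t ≡ 1 − 1221 = -1220 (mod 4).
    Reduce coefficients mod 4: 3·t ≡ 0 (mod 4).
    The inverse of 3 mod 4 is 3 (since 3·3 = 9 = 2·4 + 1), so t ≡ 3·0 = 0 ≡ 0 (mod 4).
    Then x = 1221 + 1235·0 = 1221, valid modulo lcm(1235, 4) = 4940: x ≡ 1221 (mod 4940).
Verify against each original: 1221 mod 13 = 12, 1221 mod 19 = 5, 1221 mod 5 = 1, 1221 mod 4 = 1.

x ≡ 1221 (mod 4940).


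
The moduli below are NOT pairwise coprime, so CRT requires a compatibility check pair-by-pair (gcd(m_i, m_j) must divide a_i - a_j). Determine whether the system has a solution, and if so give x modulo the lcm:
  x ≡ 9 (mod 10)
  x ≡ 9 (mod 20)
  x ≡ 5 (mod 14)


Moduli 10, 20, 14 are not pairwise coprime, so CRT works modulo lcm(m_i) when all pairwise compatibility conditions hold.
Pairwise compatibility: gcd(m_i, m_j) must divide a_i - a_j for every pair.
Merge one congruence at a time:
  Start: x ≡ 9 (mod 10).
  Combine with x ≡ 9 (mod 20): gcd(10, 20) = 10; 9 - 9 = 0, which IS divisible by 10, so compatible.
    Write x = 9 + 10·t and substitute into x ≡ 9 (mod 20): 10·t ≡ 9 − 9 = 0 (mod 20).
    Divide the congruence (and modulus) by g = 10: 1·t ≡ 0 (mod 2).
    So t ≡ 0 (mod 2).
    Then x = 9 + 10·0 = 9, valid modulo lcm(10, 20) = 20: x ≡ 9 (mod 20).
  Combine with x ≡ 5 (mod 14): gcd(20, 14) = 2; 5 - 9 = -4, which IS divisible by 2, so compatible.
    Write x = 9 + 20·t and substitute into x ≡ 5 (mod 14): 20·t ≡ 5 − 9 = -4 (mod 14).
    Divide the congruence (and modulus) by g = 2: 10·t ≡ -2 (mod 7).
    Reduce coefficients mod 7: 3·t ≡ 5 (mod 7).
    The inverse of 3 mod 7 is 5 (since 3·5 = 15 = 2·7 + 1), so t ≡ 5·5 = 25 ≡ 4 (mod 7).
    Then x = 9 + 20·4 = 89, valid modulo lcm(20, 14) = 140: x ≡ 89 (mod 140).
Verify: 89 mod 10 = 9, 89 mod 20 = 9, 89 mod 14 = 5.

x ≡ 89 (mod 140).


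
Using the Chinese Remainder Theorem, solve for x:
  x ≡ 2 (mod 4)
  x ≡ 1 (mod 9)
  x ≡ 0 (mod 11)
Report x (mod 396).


Moduli 4, 9, 11 are pairwise coprime; by CRT there is a unique solution modulo M = 4 · 9 · 11 = 396.
Solve pairwise, accumulating the modulus:
  Start with x ≡ 2 (mod 4).
  Combine with x ≡ 1 (mod 9): since gcd(4, 9) = 1, we get a unique residue mod 36.
    Write x = 2 + 4·t and substitute into x ≡ 1 (mod 9): 4·t ≡ 1 − 2 = -1 (mod 9).
    Reduce coefficients mod 9: 4·t ≡ 8 (mod 9).
    The inverse of 4 mod 9 is 7 (since 4·7 = 28 = 3·9 + 1), so t ≡ 7·8 = 56 ≡ 2 (mod 9).
    Then x = 2 + 4·2 = 10, valid modulo lcm(4, 9) = 36: x ≡ 10 (mod 36).
  Combine with x ≡ 0 (mod 11): since gcd(36, 11) = 1, we get a unique residue mod 396.
    Write x = 10 + 36·t and substitute into x ≡ 0 (mod 11): 36·t ≡ 0 − 10 = -10 (mod 11).
    Reduce coefficients mod 11: 3·t ≡ 1 (mod 11).
    The inverse of 3 mod 11 is 4 (since 3·4 = 12 = 1·11 + 1), so t ≡ 4·1 = 4 ≡ 4 (mod 11).
    Then x = 10 + 36·4 = 154, valid modulo lcm(36, 11) = 396: x ≡ 154 (mod 396).
Verify: 154 mod 4 = 2 ✓, 154 mod 9 = 1 ✓, 154 mod 11 = 0 ✓.

x ≡ 154 (mod 396).


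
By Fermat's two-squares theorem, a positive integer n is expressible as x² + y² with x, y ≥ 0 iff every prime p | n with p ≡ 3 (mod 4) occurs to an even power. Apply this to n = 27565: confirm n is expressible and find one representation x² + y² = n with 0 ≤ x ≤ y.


Step 1: Factor n = 27565 = 5 · 37 · 149.
Step 2: Check the mod-4 condition on each prime factor: 5 ≡ 1 (mod 4), exponent 1; 37 ≡ 1 (mod 4), exponent 1; 149 ≡ 1 (mod 4), exponent 1.
All primes ≡ 3 (mod 4) appear to even exponent (or don't appear), so by the two-squares theorem n IS expressible as a sum of two squares.
Step 3: Build a representation. Here n = 5 · 37 · 149 is a product of primes ≡ 1 (mod 4). Each prime p ≡ 1 (mod 4) is itself a sum of two squares; find a² by testing p − a² for a perfect square:
  5: 5 − 1² = 4 = 2² ⇒ 5 = 1² + 2².
  37: 37 − 1² = 36 = 6² ⇒ 37 = 1² + 6².
  149: 149 − 1² = 148, 149 − 2² = 145, 149 − 3² = 140, 149 − 4² = 133, 149 − 5² = 124, 149 − 6² = 113, 149 − 7² = 100 = 10² ⇒ 149 = 7² + 10².
  Combine using the Brahmagupta–Fibonacci identity (a² + b²)(c² + d²) = (ac − bd)² + (ad + bc)² = (ac + bd)² + (ad − bc)²:
  5 · 37 = 185: from (1² + 2²)(1² + 6²), take (1·1 − 2·6, 1·6 + 2·1) = (1 − 12, 6 + 2) = (-11, 8); dropping signs (only squares matter) gives (11, 8); check 11² + 8² = 121 + 64 = 185 ✓.
  185 · 149 = 27565: from (11² + 8²)(7² + 10²), take (11·7 − 8·10, 11·10 + 8·7) = (77 − 80, 110 + 56) = (-3, 166); dropping signs (only squares matter) gives (3, 166); check 3² + 166² = 9 + 27556 = 27565 ✓.
Step 4: Order so x ≤ y and verify: 3² + 166² = 9 + 27556 = 27565 = n. ✓

n = 27565 = 3² + 166² (one valid representation with x ≤ y).


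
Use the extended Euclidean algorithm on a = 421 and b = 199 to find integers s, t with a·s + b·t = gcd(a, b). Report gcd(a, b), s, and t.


Euclidean algorithm on (421, 199) — divide until remainder is 0:
  421 = 2 · 199 + 23
  199 = 8 · 23 + 15
  23 = 1 · 15 + 8
  15 = 1 · 8 + 7
  8 = 1 · 7 + 1
  7 = 7 · 1 + 0
gcd(421, 199) = 1.
Track Bezout coefficients alongside the remainders: start with r₀ = 421 = a·1 + b·0 (s = 1, t = 0) and r₁ = 199 = a·0 + b·1 (s = 0, t = 1); each new remainder r_{k+1} = r_{k-1} − q_k·r_k inherits s_{k+1} = s_{k-1} − q_k·s_k, t_{k+1} = t_{k-1} − q_k·t_k, so r_k = a·s_k + b·t_k at every step:
  q = 2: r = 23, s = 1 − 2·0 = 1, t = 0 − 2·1 = -2  (check: 421·1 + 199·(-2) = 23)
  q = 8: r = 15, s = 0 − 8·1 = -8, t = 1 − 8·(-2) = 17  (check: 421·(-8) + 199·17 = 15)
  q = 1: r = 8, s = 1 − 1·(-8) = 9, t = -2 − 1·17 = -19  (check: 421·9 + 199·(-19) = 8)
  q = 1: r = 7, s = -8 − 1·9 = -17, t = 17 − 1·(-19) = 36  (check: 421·(-17) + 199·36 = 7)
  q = 1: r = 1, s = 9 − 1·(-17) = 26, t = -19 − 1·36 = -55  (check: 421·26 + 199·(-55) = 1)
The row with r = 1 (the gcd) gives the Bezout coefficients s = 26, t = -55.
Result: 421 · (26) + 199 · (-55) = 1.

gcd(421, 199) = 1; s = 26, t = -55 (check: 421·26 + 199·(-55) = 1).


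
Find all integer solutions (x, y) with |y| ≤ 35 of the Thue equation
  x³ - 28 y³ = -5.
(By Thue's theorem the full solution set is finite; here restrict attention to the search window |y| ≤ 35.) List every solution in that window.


The equation is x³ - 28y³ = -5. For fixed y, x³ = 28·y³ − 5, so a solution requires the RHS to be a perfect cube.
Strategy: iterate y from -35 to 35, compute RHS = 28·y³ − 5, and check whether it is a (positive or negative) perfect cube.
Check small values of y:
  y = 0: RHS = -5 is not a perfect cube.
  y = 1: RHS = 23 is not a perfect cube.
  y = -1: RHS = -33 is not a perfect cube.
  y = 2: RHS = 219 is not a perfect cube.
  y = -2: RHS = -229 is not a perfect cube.
  y = 3: RHS = 751 is not a perfect cube.
  y = -3: RHS = -761 is not a perfect cube.
Continuing the search up to |y| = 35 finds no solutions either.
No (x, y) in the scanned range satisfies the equation.

No integer solutions with |y| ≤ 35.


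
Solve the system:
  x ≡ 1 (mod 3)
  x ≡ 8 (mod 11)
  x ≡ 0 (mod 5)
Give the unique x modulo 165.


Moduli 3, 11, 5 are pairwise coprime; by CRT there is a unique solution modulo M = 3 · 11 · 5 = 165.
Solve pairwise, accumulating the modulus:
  Start with x ≡ 1 (mod 3).
  Combine with x ≡ 8 (mod 11): since gcd(3, 11) = 1, we get a unique residue mod 33.
    Write x = 1 + 3·t and substitute into x ≡ 8 (mod 11): 3·t ≡ 8 − 1 = 7 (mod 11).
    The inverse of 3 mod 11 is 4 (since 3·4 = 12 = 1·11 + 1), so t ≡ 4·7 = 28 ≡ 6 (mod 11).
    Then x = 1 + 3·6 = 19, valid modulo lcm(3, 11) = 33: x ≡ 19 (mod 33).
  Combine with x ≡ 0 (mod 5): since gcd(33, 5) = 1, we get a unique residue mod 165.
    Write x = 19 + 33·t and substitute into x ≡ 0 (mod 5): 33·t ≡ 0 − 19 = -19 (mod 5).
    Reduce coefficients mod 5: 3·t ≡ 1 (mod 5).
    The inverse of 3 mod 5 is 2 (since 3·2 = 6 = 1·5 + 1), so t ≡ 2·1 = 2 ≡ 2 (mod 5).
    Then x = 19 + 33·2 = 85, valid modulo lcm(33, 5) = 165: x ≡ 85 (mod 165).
Verify: 85 mod 3 = 1 ✓, 85 mod 11 = 8 ✓, 85 mod 5 = 0 ✓.

x ≡ 85 (mod 165).


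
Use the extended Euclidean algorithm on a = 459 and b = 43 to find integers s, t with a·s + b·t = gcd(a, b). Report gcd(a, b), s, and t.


Euclidean algorithm on (459, 43) — divide until remainder is 0:
  459 = 10 · 43 + 29
  43 = 1 · 29 + 14
  29 = 2 · 14 + 1
  14 = 14 · 1 + 0
gcd(459, 43) = 1.
Track Bezout coefficients alongside the remainders: start with r₀ = 459 = a·1 + b·0 (s = 1, t = 0) and r₁ = 43 = a·0 + b·1 (s = 0, t = 1); each new remainder r_{k+1} = r_{k-1} − q_k·r_k inherits s_{k+1} = s_{k-1} − q_k·s_k, t_{k+1} = t_{k-1} − q_k·t_k, so r_k = a·s_k + b·t_k at every step:
  q = 10: r = 29, s = 1 − 10·0 = 1, t = 0 − 10·1 = -10  (check: 459·1 + 43·(-10) = 29)
  q = 1: r = 14, s = 0 − 1·1 = -1, t = 1 − 1·(-10) = 11  (check: 459·(-1) + 43·11 = 14)
  q = 2: r = 1, s = 1 − 2·(-1) = 3, t = -10 − 2·11 = -32  (check: 459·3 + 43·(-32) = 1)
The row with r = 1 (the gcd) gives the Bezout coefficients s = 3, t = -32.
Result: 459 · (3) + 43 · (-32) = 1.

gcd(459, 43) = 1; s = 3, t = -32 (check: 459·3 + 43·(-32) = 1).


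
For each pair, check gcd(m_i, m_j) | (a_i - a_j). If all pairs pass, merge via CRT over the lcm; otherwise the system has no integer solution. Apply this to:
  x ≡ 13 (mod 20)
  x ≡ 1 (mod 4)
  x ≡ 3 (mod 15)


Moduli 20, 4, 15 are not pairwise coprime, so CRT works modulo lcm(m_i) when all pairwise compatibility conditions hold.
Pairwise compatibility: gcd(m_i, m_j) must divide a_i - a_j for every pair.
Merge one congruence at a time:
  Start: x ≡ 13 (mod 20).
  Combine with x ≡ 1 (mod 4): gcd(20, 4) = 4; 1 - 13 = -12, which IS divisible by 4, so compatible.
    Write x = 13 + 20·t and substitute into x ≡ 1 (mod 4): 20·t ≡ 1 − 13 = -12 (mod 4).
    Divide the congruence (and modulus) by g = 4: 5·t ≡ -3 (mod 1).
    Modulo 1 every t works; take t = 0.
    Then x = 13 + 20·0 = 13, valid modulo lcm(20, 4) = 20: x ≡ 13 (mod 20).
  Combine with x ≡ 3 (mod 15): gcd(20, 15) = 5; 3 - 13 = -10, which IS divisible by 5, so compatible.
    Write x = 13 + 20·t and substitute into x ≡ 3 (mod 15): 20·t ≡ 3 − 13 = -10 (mod 15).
    Divide the congruence (and modulus) by g = 5: 4·t ≡ -2 (mod 3).
    Reduce coefficients mod 3: 1·t ≡ 1 (mod 3).
    So t ≡ 1 (mod 3).
    Then x = 13 + 20·1 = 33, valid modulo lcm(20, 15) = 60: x ≡ 33 (mod 60).
Verify: 33 mod 20 = 13, 33 mod 4 = 1, 33 mod 15 = 3.

x ≡ 33 (mod 60).


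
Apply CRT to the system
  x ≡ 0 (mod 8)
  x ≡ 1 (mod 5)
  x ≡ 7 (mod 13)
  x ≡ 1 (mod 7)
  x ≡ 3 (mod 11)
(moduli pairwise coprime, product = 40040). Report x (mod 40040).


Product of moduli M = 8 · 5 · 13 · 7 · 11 = 40040.
Merge one congruence at a time:
  Start: x ≡ 0 (mod 8).
  Combine with x ≡ 1 (mod 5); new modulus lcm = 40.
    Write x = 0 + 8·t and substitute into x ≡ 1 (mod 5): 8·t ≡ 1 − 0 = 1 (mod 5).
    Reduce coefficients mod 5: 3·t ≡ 1 (mod 5).
    The inverse of 3 mod 5 is 2 (since 3·2 = 6 = 1·5 + 1), so t ≡ 2·1 = 2 ≡ 2 (mod 5).
    Then x = 0 + 8·2 = 16, valid modulo lcm(8, 5) = 40: x ≡ 16 (mod 40).
  Combine with x ≡ 7 (mod 13); new modulus lcm = 520.
    Write x = 16 + 40·t and substitute into x ≡ 7 (mod 13): 40·t ≡ 7 − 16 = -9 (mod 13).
    Reduce coefficients mod 13: 1·t ≡ 4 (mod 13).
    So t ≡ 4 (mod 13).
    Then x = 16 + 40·4 = 176, valid modulo lcm(40, 13) = 520: x ≡ 176 (mod 520).
  Combine with x ≡ 1 (mod 7); new modulus lcm = 3640.
    Write x = 176 + 520·t and substitute into x ≡ 1 (mod 7): 520·t ≡ 1 − 176 = -175 (mod 7).
    Reduce coefficients mod 7: 2·t ≡ 0 (mod 7).
    The inverse of 2 mod 7 is 4 (since 2·4 = 8 = 1·7 + 1), so t ≡ 4·0 = 0 ≡ 0 (mod 7).
    Then x = 176 + 520·0 = 176, valid modulo lcm(520, 7) = 3640: x ≡ 176 (mod 3640).
  Combine with x ≡ 3 (mod 11); new modulus lcm = 40040.
    Write x = 176 + 3640·t and substitute into x ≡ 3 (mod 11): 3640·t ≡ 3 − 176 = -173 (mod 11).
    Reduce coefficients mod 11: 10·t ≡ 3 (mod 11).
    The inverse of 10 mod 11 is 10 (since 10·10 = 100 = 9·11 + 1), so t ≡ 10·3 = 30 ≡ 8 (mod 11).
    Then x = 176 + 3640·8 = 29296, valid modulo lcm(3640, 11) = 40040: x ≡ 29296 (mod 40040).
Verify against each original: 29296 mod 8 = 0, 29296 mod 5 = 1, 29296 mod 13 = 7, 29296 mod 7 = 1, 29296 mod 11 = 3.

x ≡ 29296 (mod 40040).


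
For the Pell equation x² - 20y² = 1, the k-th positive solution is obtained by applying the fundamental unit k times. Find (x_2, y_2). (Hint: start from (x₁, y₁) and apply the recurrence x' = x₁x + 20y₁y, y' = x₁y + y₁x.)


Step 1: Find the fundamental solution (x₁, y₁) of x² - 20y² = 1.
  Expand √20 as a continued fraction. a₀ = ⌊√20⌋ = 4; iterate m_{k+1} = d_k·a_k − m_k, d_{k+1} = (20 − m_{k+1}²)/d_k, a_{k+1} = ⌊(a₀ + m_{k+1})/d_{k+1}⌋ (starting m₀ = 0, d₀ = 1), with convergents p_k = a_k·p_{k-1} + p_{k-2}, q_k = a_k·q_{k-1} + q_{k-2} (p₋₁ = 1, q₋₁ = 0):
  k = 0: a₀ = 4; p₀/q₀ = 4/1; p₀² − 20·q₀² = 16 − 20 = -4.
  k = 1: m = 4, d = 4, a = ⌊(4 + 4)/4⌋ = 2; p/q = (2·4 + 1)/(2·1 + 0) = 9/2; p² − 20·q² = 81 − 80 = 1.
  The first convergent with p² − 20·q² = 1 gives the fundamental solution (x₁, y₁) = (9, 2).
Step 2: Apply the recurrence (x_{n+1}, y_{n+1}) = (x₁x_n + 20y₁y_n, x₁y_n + y₁x_n) repeatedly.
  From (x_1, y_1) = (9, 2): x_2 = 9·9 + 20·2·2 = 161; y_2 = 9·2 + 2·9 = 36.
Step 3: Verify x_2² - 20·y_2² = 25921 - 25920 = 1 (should be 1). ✓

(x_1, y_1) = (9, 2); (x_2, y_2) = (161, 36).


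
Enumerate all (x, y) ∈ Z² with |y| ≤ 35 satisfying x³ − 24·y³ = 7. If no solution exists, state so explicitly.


The equation is x³ - 24y³ = 7. For fixed y, x³ = 24·y³ + 7, so a solution requires the RHS to be a perfect cube.
Strategy: iterate y from -35 to 35, compute RHS = 24·y³ + 7, and check whether it is a (positive or negative) perfect cube.
Check small values of y:
  y = 0: RHS = 7 is not a perfect cube.
  y = 1: RHS = 31 is not a perfect cube.
  y = -1: RHS = -17 is not a perfect cube.
  y = 2: RHS = 199 is not a perfect cube.
  y = -2: RHS = -185 is not a perfect cube.
  y = 3: RHS = 655 is not a perfect cube.
  y = -3: RHS = -641 is not a perfect cube.
Continuing the search up to |y| = 35 finds no solutions either.
No (x, y) in the scanned range satisfies the equation.

No integer solutions with |y| ≤ 35.


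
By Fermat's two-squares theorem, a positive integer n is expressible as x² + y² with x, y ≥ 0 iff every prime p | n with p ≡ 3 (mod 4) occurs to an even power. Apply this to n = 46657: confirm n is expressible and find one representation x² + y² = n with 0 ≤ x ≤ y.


Step 1: Factor n = 46657 = 13 · 37 · 97.
Step 2: Check the mod-4 condition on each prime factor: 13 ≡ 1 (mod 4), exponent 1; 37 ≡ 1 (mod 4), exponent 1; 97 ≡ 1 (mod 4), exponent 1.
All primes ≡ 3 (mod 4) appear to even exponent (or don't appear), so by the two-squares theorem n IS expressible as a sum of two squares.
Step 3: Build a representation. Here n = 13 · 37 · 97 is a product of primes ≡ 1 (mod 4). Each prime p ≡ 1 (mod 4) is itself a sum of two squares; find a² by testing p − a² for a perfect square:
  13: 13 − 1² = 12, 13 − 2² = 9 = 3² ⇒ 13 = 2² + 3².
  37: 37 − 1² = 36 = 6² ⇒ 37 = 1² + 6².
  97: 97 − 1² = 96, 97 − 2² = 93, 97 − 3² = 88, 97 − 4² = 81 = 9² ⇒ 97 = 4² + 9².
  Combine using the Brahmagupta–Fibonacci identity (a² + b²)(c² + d²) = (ac − bd)² + (ad + bc)² = (ac + bd)² + (ad − bc)²:
  13 · 37 = 481: from (2² + 3²)(1² + 6²), take (2·1 − 3·6, 2·6 + 3·1) = (2 − 18, 12 + 3) = (-16, 15); dropping signs (only squares matter) gives (16, 15); check 16² + 15² = 256 + 225 = 481 ✓.
  481 · 97 = 46657: from (16² + 15²)(4² + 9²), take (16·4 − 15·9, 16·9 + 15·4) = (64 − 135, 144 + 60) = (-71, 204); dropping signs (only squares matter) gives (71, 204); check 71² + 204² = 5041 + 41616 = 46657 ✓.
Step 4: Order so x ≤ y and verify: 71² + 204² = 5041 + 41616 = 46657 = n. ✓

n = 46657 = 71² + 204² (one valid representation with x ≤ y).


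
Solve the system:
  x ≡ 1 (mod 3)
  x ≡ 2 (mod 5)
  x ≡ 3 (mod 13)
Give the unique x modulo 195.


Moduli 3, 5, 13 are pairwise coprime; by CRT there is a unique solution modulo M = 3 · 5 · 13 = 195.
Solve pairwise, accumulating the modulus:
  Start with x ≡ 1 (mod 3).
  Combine with x ≡ 2 (mod 5): since gcd(3, 5) = 1, we get a unique residue mod 15.
    Write x = 1 + 3·t and substitute into x ≡ 2 (mod 5): 3·t ≡ 2 − 1 = 1 (mod 5).
    The inverse of 3 mod 5 is 2 (since 3·2 = 6 = 1·5 + 1), so t ≡ 2·1 = 2 ≡ 2 (mod 5).
    Then x = 1 + 3·2 = 7, valid modulo lcm(3, 5) = 15: x ≡ 7 (mod 15).
  Combine with x ≡ 3 (mod 13): since gcd(15, 13) = 1, we get a unique residue mod 195.
    Write x = 7 + 15·t and substitute into x ≡ 3 (mod 13): 15·t ≡ 3 − 7 = -4 (mod 13).
    Reduce coefficients mod 13: 2·t ≡ 9 (mod 13).
    The inverse of 2 mod 13 is 7 (since 2·7 = 14 = 1·13 + 1), so t ≡ 7·9 = 63 ≡ 11 (mod 13).
    Then x = 7 + 15·11 = 172, valid modulo lcm(15, 13) = 195: x ≡ 172 (mod 195).
Verify: 172 mod 3 = 1 ✓, 172 mod 5 = 2 ✓, 172 mod 13 = 3 ✓.

x ≡ 172 (mod 195).


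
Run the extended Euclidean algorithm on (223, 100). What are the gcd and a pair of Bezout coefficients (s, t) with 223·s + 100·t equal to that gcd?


Euclidean algorithm on (223, 100) — divide until remainder is 0:
  223 = 2 · 100 + 23
  100 = 4 · 23 + 8
  23 = 2 · 8 + 7
  8 = 1 · 7 + 1
  7 = 7 · 1 + 0
gcd(223, 100) = 1.
Track Bezout coefficients alongside the remainders: start with r₀ = 223 = a·1 + b·0 (s = 1, t = 0) and r₁ = 100 = a·0 + b·1 (s = 0, t = 1); each new remainder r_{k+1} = r_{k-1} − q_k·r_k inherits s_{k+1} = s_{k-1} − q_k·s_k, t_{k+1} = t_{k-1} − q_k·t_k, so r_k = a·s_k + b·t_k at every step:
  q = 2: r = 23, s = 1 − 2·0 = 1, t = 0 − 2·1 = -2  (check: 223·1 + 100·(-2) = 23)
  q = 4: r = 8, s = 0 − 4·1 = -4, t = 1 − 4·(-2) = 9  (check: 223·(-4) + 100·9 = 8)
  q = 2: r = 7, s = 1 − 2·(-4) = 9, t = -2 − 2·9 = -20  (check: 223·9 + 100·(-20) = 7)
  q = 1: r = 1, s = -4 − 1·9 = -13, t = 9 − 1·(-20) = 29  (check: 223·(-13) + 100·29 = 1)
The row with r = 1 (the gcd) gives the Bezout coefficients s = -13, t = 29.
Result: 223 · (-13) + 100 · (29) = 1.

gcd(223, 100) = 1; s = -13, t = 29 (check: 223·(-13) + 100·29 = 1).


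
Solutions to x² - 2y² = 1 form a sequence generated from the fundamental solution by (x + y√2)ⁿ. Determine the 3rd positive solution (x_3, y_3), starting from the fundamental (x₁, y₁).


Step 1: Find the fundamental solution (x₁, y₁) of x² - 2y² = 1.
  Expand √2 as a continued fraction. a₀ = ⌊√2⌋ = 1; iterate m_{k+1} = d_k·a_k − m_k, d_{k+1} = (2 − m_{k+1}²)/d_k, a_{k+1} = ⌊(a₀ + m_{k+1})/d_{k+1}⌋ (starting m₀ = 0, d₀ = 1), with convergents p_k = a_k·p_{k-1} + p_{k-2}, q_k = a_k·q_{k-1} + q_{k-2} (p₋₁ = 1, q₋₁ = 0):
  k = 0: a₀ = 1; p₀/q₀ = 1/1; p₀² − 2·q₀² = 1 − 2 = -1.
  k = 1: m = 1, d = 1, a = ⌊(1 + 1)/1⌋ = 2; p/q = (2·1 + 1)/(2·1 + 0) = 3/2; p² − 2·q² = 9 − 8 = 1.
  The first convergent with p² − 2·q² = 1 gives the fundamental solution (x₁, y₁) = (3, 2).
Step 2: Apply the recurrence (x_{n+1}, y_{n+1}) = (x₁x_n + 2y₁y_n, x₁y_n + y₁x_n) repeatedly.
  From (x_1, y_1) = (3, 2): x_2 = 3·3 + 2·2·2 = 17; y_2 = 3·2 + 2·3 = 12.
  From (x_2, y_2) = (17, 12): x_3 = 3·17 + 2·2·12 = 99; y_3 = 3·12 + 2·17 = 70.
Step 3: Verify x_3² - 2·y_3² = 9801 - 9800 = 1 (should be 1). ✓

(x_1, y_1) = (3, 2); (x_3, y_3) = (99, 70).


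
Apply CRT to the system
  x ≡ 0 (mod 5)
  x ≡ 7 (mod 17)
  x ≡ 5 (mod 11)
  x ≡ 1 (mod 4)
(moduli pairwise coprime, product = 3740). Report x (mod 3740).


Product of moduli M = 5 · 17 · 11 · 4 = 3740.
Merge one congruence at a time:
  Start: x ≡ 0 (mod 5).
  Combine with x ≡ 7 (mod 17); new modulus lcm = 85.
    Write x = 0 + 5·t and substitute into x ≡ 7 (mod 17): 5·t ≡ 7 − 0 = 7 (mod 17).
    The inverse of 5 mod 17 is 7 (since 5·7 = 35 = 2·17 + 1), so t ≡ 7·7 = 49 ≡ 15 (mod 17).
    Then x = 0 + 5·15 = 75, valid modulo lcm(5, 17) = 85: x ≡ 75 (mod 85).
  Combine with x ≡ 5 (mod 11); new modulus lcm = 935.
    Write x = 75 + 85·t and substitute into x ≡ 5 (mod 11): 85·t ≡ 5 − 75 = -70 (mod 11).
    Reduce coefficients mod 11: 8·t ≡ 7 (mod 11).
    The inverse of 8 mod 11 is 7 (since 8·7 = 56 = 5·11 + 1), so t ≡ 7·7 = 49 ≡ 5 (mod 11).
    Then x = 75 + 85·5 = 500, valid modulo lcm(85, 11) = 935: x ≡ 500 (mod 935).
  Combine with x ≡ 1 (mod 4); new modulus lcm = 3740.
    Write x = 500 + 935·t and substitute into x ≡ 1 (mod 4): 935·t ≡ 1 − 500 = -499 (mod 4).
    Reduce coefficients mod 4: 3·t ≡ 1 (mod 4).
    The inverse of 3 mod 4 is 3 (since 3·3 = 9 = 2·4 + 1), so t ≡ 3·1 = 3 ≡ 3 (mod 4).
    Then x = 500 + 935·3 = 3305, valid modulo lcm(935, 4) = 3740: x ≡ 3305 (mod 3740).
Verify against each original: 3305 mod 5 = 0, 3305 mod 17 = 7, 3305 mod 11 = 5, 3305 mod 4 = 1.

x ≡ 3305 (mod 3740).


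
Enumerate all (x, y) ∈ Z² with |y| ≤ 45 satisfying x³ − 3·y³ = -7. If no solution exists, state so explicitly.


The equation is x³ - 3y³ = -7. For fixed y, x³ = 3·y³ − 7, so a solution requires the RHS to be a perfect cube.
Strategy: iterate y from -45 to 45, compute RHS = 3·y³ − 7, and check whether it is a (positive or negative) perfect cube.
Check small values of y:
  y = 0: RHS = -7 is not a perfect cube.
  y = 1: RHS = -4 is not a perfect cube.
  y = -1: RHS = -10 is not a perfect cube.
  y = 2: RHS = 17 is not a perfect cube.
  y = -2: RHS = -31 is not a perfect cube.
  y = 3: RHS = 74 is not a perfect cube.
  y = -3: RHS = -88 is not a perfect cube.
Continuing the search up to |y| = 45 finds no solutions either.
No (x, y) in the scanned range satisfies the equation.

No integer solutions with |y| ≤ 45.


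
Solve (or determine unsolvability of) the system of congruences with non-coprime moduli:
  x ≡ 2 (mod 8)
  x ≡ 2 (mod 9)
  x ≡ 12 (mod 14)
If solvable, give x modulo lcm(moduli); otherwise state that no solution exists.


Moduli 8, 9, 14 are not pairwise coprime, so CRT works modulo lcm(m_i) when all pairwise compatibility conditions hold.
Pairwise compatibility: gcd(m_i, m_j) must divide a_i - a_j for every pair.
Merge one congruence at a time:
  Start: x ≡ 2 (mod 8).
  Combine with x ≡ 2 (mod 9): gcd(8, 9) = 1; 2 - 2 = 0, which IS divisible by 1, so compatible.
    Write x = 2 + 8·t and substitute into x ≡ 2 (mod 9): 8·t ≡ 2 − 2 = 0 (mod 9).
    The inverse of 8 mod 9 is 8 (since 8·8 = 64 = 7·9 + 1), so t ≡ 8·0 = 0 ≡ 0 (mod 9).
    Then x = 2 + 8·0 = 2, valid modulo lcm(8, 9) = 72: x ≡ 2 (mod 72).
  Combine with x ≡ 12 (mod 14): gcd(72, 14) = 2; 12 - 2 = 10, which IS divisible by 2, so compatible.
    Write x = 2 + 72·t and substitute into x ≡ 12 (mod 14): 72·t ≡ 12 − 2 = 10 (mod 14).
    Divide the congruence (and modulus) by g = 2: 36·t ≡ 5 (mod 7).
    Reduce coefficients mod 7: 1·t ≡ 5 (mod 7).
    So t ≡ 5 (mod 7).
    Then x = 2 + 72·5 = 362, valid modulo lcm(72, 14) = 504: x ≡ 362 (mod 504).
Verify: 362 mod 8 = 2, 362 mod 9 = 2, 362 mod 14 = 12.

x ≡ 362 (mod 504).


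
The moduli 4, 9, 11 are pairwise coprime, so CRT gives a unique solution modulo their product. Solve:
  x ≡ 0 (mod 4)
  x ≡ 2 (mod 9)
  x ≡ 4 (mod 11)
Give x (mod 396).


Moduli 4, 9, 11 are pairwise coprime; by CRT there is a unique solution modulo M = 4 · 9 · 11 = 396.
Solve pairwise, accumulating the modulus:
  Start with x ≡ 0 (mod 4).
  Combine with x ≡ 2 (mod 9): since gcd(4, 9) = 1, we get a unique residue mod 36.
    Write x = 0 + 4·t and substitute into x ≡ 2 (mod 9): 4·t ≡ 2 − 0 = 2 (mod 9).
    The inverse of 4 mod 9 is 7 (since 4·7 = 28 = 3·9 + 1), so t ≡ 7·2 = 14 ≡ 5 (mod 9).
    Then x = 0 + 4·5 = 20, valid modulo lcm(4, 9) = 36: x ≡ 20 (mod 36).
  Combine with x ≡ 4 (mod 11): since gcd(36, 11) = 1, we get a unique residue mod 396.
    Write x = 20 + 36·t and substitute into x ≡ 4 (mod 11): 36·t ≡ 4 − 20 = -16 (mod 11).
    Reduce coefficients mod 11: 3·t ≡ 6 (mod 11).
    The inverse of 3 mod 11 is 4 (since 3·4 = 12 = 1·11 + 1), so t ≡ 4·6 = 24 ≡ 2 (mod 11).
    Then x = 20 + 36·2 = 92, valid modulo lcm(36, 11) = 396: x ≡ 92 (mod 396).
Verify: 92 mod 4 = 0 ✓, 92 mod 9 = 2 ✓, 92 mod 11 = 4 ✓.

x ≡ 92 (mod 396).


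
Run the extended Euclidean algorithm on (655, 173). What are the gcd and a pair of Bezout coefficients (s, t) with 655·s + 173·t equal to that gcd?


Euclidean algorithm on (655, 173) — divide until remainder is 0:
  655 = 3 · 173 + 136
  173 = 1 · 136 + 37
  136 = 3 · 37 + 25
  37 = 1 · 25 + 12
  25 = 2 · 12 + 1
  12 = 12 · 1 + 0
gcd(655, 173) = 1.
Track Bezout coefficients alongside the remainders: start with r₀ = 655 = a·1 + b·0 (s = 1, t = 0) and r₁ = 173 = a·0 + b·1 (s = 0, t = 1); each new remainder r_{k+1} = r_{k-1} − q_k·r_k inherits s_{k+1} = s_{k-1} − q_k·s_k, t_{k+1} = t_{k-1} − q_k·t_k, so r_k = a·s_k + b·t_k at every step:
  q = 3: r = 136, s = 1 − 3·0 = 1, t = 0 − 3·1 = -3  (check: 655·1 + 173·(-3) = 136)
  q = 1: r = 37, s = 0 − 1·1 = -1, t = 1 − 1·(-3) = 4  (check: 655·(-1) + 173·4 = 37)
  q = 3: r = 25, s = 1 − 3·(-1) = 4, t = -3 − 3·4 = -15  (check: 655·4 + 173·(-15) = 25)
  q = 1: r = 12, s = -1 − 1·4 = -5, t = 4 − 1·(-15) = 19  (check: 655·(-5) + 173·19 = 12)
  q = 2: r = 1, s = 4 − 2·(-5) = 14, t = -15 − 2·19 = -53  (check: 655·14 + 173·(-53) = 1)
The row with r = 1 (the gcd) gives the Bezout coefficients s = 14, t = -53.
Result: 655 · (14) + 173 · (-53) = 1.

gcd(655, 173) = 1; s = 14, t = -53 (check: 655·14 + 173·(-53) = 1).


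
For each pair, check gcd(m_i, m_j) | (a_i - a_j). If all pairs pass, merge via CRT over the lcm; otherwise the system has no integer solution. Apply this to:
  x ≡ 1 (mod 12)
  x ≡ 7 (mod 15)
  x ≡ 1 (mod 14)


Moduli 12, 15, 14 are not pairwise coprime, so CRT works modulo lcm(m_i) when all pairwise compatibility conditions hold.
Pairwise compatibility: gcd(m_i, m_j) must divide a_i - a_j for every pair.
Merge one congruence at a time:
  Start: x ≡ 1 (mod 12).
  Combine with x ≡ 7 (mod 15): gcd(12, 15) = 3; 7 - 1 = 6, which IS divisible by 3, so compatible.
    Write x = 1 + 12·t and substitute into x ≡ 7 (mod 15): 12·t ≡ 7 − 1 = 6 (mod 15).
    Divide the congruence (and modulus) by g = 3: 4·t ≡ 2 (mod 5).
    The inverse of 4 mod 5 is 4 (since 4·4 = 16 = 3·5 + 1), so t ≡ 4·2 = 8 ≡ 3 (mod 5).
    Then x = 1 + 12·3 = 37, valid modulo lcm(12, 15) = 60: x ≡ 37 (mod 60).
  Combine with x ≡ 1 (mod 14): gcd(60, 14) = 2; 1 - 37 = -36, which IS divisible by 2, so compatible.
    Write x = 37 + 60·t and substitute into x ≡ 1 (mod 14): 60·t ≡ 1 − 37 = -36 (mod 14).
    Divide the congruence (and modulus) by g = 2: 30·t ≡ -18 (mod 7).
    Reduce coefficients mod 7: 2·t ≡ 3 (mod 7).
    The inverse of 2 mod 7 is 4 (since 2·4 = 8 = 1·7 + 1), so t ≡ 4·3 = 12 ≡ 5 (mod 7).
    Then x = 37 + 60·5 = 337, valid modulo lcm(60, 14) = 420: x ≡ 337 (mod 420).
Verify: 337 mod 12 = 1, 337 mod 15 = 7, 337 mod 14 = 1.

x ≡ 337 (mod 420).


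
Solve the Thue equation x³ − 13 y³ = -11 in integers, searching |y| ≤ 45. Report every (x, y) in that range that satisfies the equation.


The equation is x³ - 13y³ = -11. For fixed y, x³ = 13·y³ − 11, so a solution requires the RHS to be a perfect cube.
Strategy: iterate y from -45 to 45, compute RHS = 13·y³ − 11, and check whether it is a (positive or negative) perfect cube.
Check small values of y:
  y = 0: RHS = -11 is not a perfect cube.
  y = 1: RHS = 2 is not a perfect cube.
  y = -1: RHS = -24 is not a perfect cube.
  y = 2: RHS = 93 is not a perfect cube.
  y = -2: RHS = -115 is not a perfect cube.
  y = 3: RHS = 340 is not a perfect cube.
  y = -3: RHS = -362 is not a perfect cube.
Continuing the search up to |y| = 45 finds no solutions either.
No (x, y) in the scanned range satisfies the equation.

No integer solutions with |y| ≤ 45.


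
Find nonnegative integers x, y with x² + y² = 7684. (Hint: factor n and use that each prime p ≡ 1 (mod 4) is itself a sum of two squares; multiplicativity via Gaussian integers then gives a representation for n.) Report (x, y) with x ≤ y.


Step 1: Factor n = 7684 = 2^2 · 17 · 113.
Step 2: Check the mod-4 condition on each prime factor: 2 = 2 (special); 17 ≡ 1 (mod 4), exponent 1; 113 ≡ 1 (mod 4), exponent 1.
All primes ≡ 3 (mod 4) appear to even exponent (or don't appear), so by the two-squares theorem n IS expressible as a sum of two squares.
Step 3: Build a representation. Group n = k² · m with k = 2 and m = 17 · 113 = 1921 (a product of primes ≡ 1 (mod 4)); a representation of m scales to one of n via (k·x)² + (k·y)² = k²(x² + y²). Each prime p ≡ 1 (mod 4) is itself a sum of two squares; find a² by testing p − a² for a perfect square:
  17: 17 − 1² = 16 = 4² ⇒ 17 = 1² + 4².
  113: 113 − 1² = 112, 113 − 2² = 109, 113 − 3² = 104, 113 − 4² = 97, 113 − 5² = 88, 113 − 6² = 77, 113 − 7² = 64 = 8² ⇒ 113 = 7² + 8².
  Combine using the Brahmagupta–Fibonacci identity (a² + b²)(c² + d²) = (ac − bd)² + (ad + bc)² = (ac + bd)² + (ad − bc)²:
  17 · 113 = 1921: from (1² + 4²)(7² + 8²), take (1·7 − 4·8, 1·8 + 4·7) = (7 − 32, 8 + 28) = (-25, 36); dropping signs (only squares matter) gives (25, 36); check 25² + 36² = 625 + 1296 = 1921 ✓.
  Scale by k = 2: (2·25, 2·36) = (50, 72).
Step 4: Order so x ≤ y and verify: 50² + 72² = 2500 + 5184 = 7684 = n. ✓

n = 7684 = 50² + 72² (one valid representation with x ≤ y).


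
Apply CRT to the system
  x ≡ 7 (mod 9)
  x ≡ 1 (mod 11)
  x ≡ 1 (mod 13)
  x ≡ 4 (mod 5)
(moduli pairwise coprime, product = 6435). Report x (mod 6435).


Product of moduli M = 9 · 11 · 13 · 5 = 6435.
Merge one congruence at a time:
  Start: x ≡ 7 (mod 9).
  Combine with x ≡ 1 (mod 11); new modulus lcm = 99.
    Write x = 7 + 9·t and substitute into x ≡ 1 (mod 11): 9·t ≡ 1 − 7 = -6 (mod 11).
    Reduce coefficients mod 11: 9·t ≡ 5 (mod 11).
    The inverse of 9 mod 11 is 5 (since 9·5 = 45 = 4·11 + 1), so t ≡ 5·5 = 25 ≡ 3 (mod 11).
    Then x = 7 + 9·3 = 34, valid modulo lcm(9, 11) = 99: x ≡ 34 (mod 99).
  Combine with x ≡ 1 (mod 13); new modulus lcm = 1287.
    Write x = 34 + 99·t and substitute into x ≡ 1 (mod 13): 99·t ≡ 1 − 34 = -33 (mod 13).
    Reduce coefficients mod 13: 8·t ≡ 6 (mod 13).
    The inverse of 8 mod 13 is 5 (since 8·5 = 40 = 3·13 + 1), so t ≡ 5·6 = 30 ≡ 4 (mod 13).
    Then x = 34 + 99·4 = 430, valid modulo lcm(99, 13) = 1287: x ≡ 430 (mod 1287).
  Combine with x ≡ 4 (mod 5); new modulus lcm = 6435.
    Write x = 430 + 1287·t and substitute into x ≡ 4 (mod 5): 1287·t ≡ 4 − 430 = -426 (mod 5).
    Reduce coefficients mod 5: 2·t ≡ 4 (mod 5).
    The inverse of 2 mod 5 is 3 (since 2·3 = 6 = 1·5 + 1), so t ≡ 3·4 = 12 ≡ 2 (mod 5).
    Then x = 430 + 1287·2 = 3004, valid modulo lcm(1287, 5) = 6435: x ≡ 3004 (mod 6435).
Verify against each original: 3004 mod 9 = 7, 3004 mod 11 = 1, 3004 mod 13 = 1, 3004 mod 5 = 4.

x ≡ 3004 (mod 6435).


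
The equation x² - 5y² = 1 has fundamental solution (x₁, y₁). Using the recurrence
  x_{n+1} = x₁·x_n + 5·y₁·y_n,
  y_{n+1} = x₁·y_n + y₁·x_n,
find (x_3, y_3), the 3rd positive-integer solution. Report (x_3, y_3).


Step 1: Find the fundamental solution (x₁, y₁) of x² - 5y² = 1.
  Expand √5 as a continued fraction. a₀ = ⌊√5⌋ = 2; iterate m_{k+1} = d_k·a_k − m_k, d_{k+1} = (5 − m_{k+1}²)/d_k, a_{k+1} = ⌊(a₀ + m_{k+1})/d_{k+1}⌋ (starting m₀ = 0, d₀ = 1), with convergents p_k = a_k·p_{k-1} + p_{k-2}, q_k = a_k·q_{k-1} + q_{k-2} (p₋₁ = 1, q₋₁ = 0):
  k = 0: a₀ = 2; p₀/q₀ = 2/1; p₀² − 5·q₀² = 4 − 5 = -1.
  k = 1: m = 2, d = 1, a = ⌊(2 + 2)/1⌋ = 4; p/q = (4·2 + 1)/(4·1 + 0) = 9/4; p² − 5·q² = 81 − 80 = 1.
  The first convergent with p² − 5·q² = 1 gives the fundamental solution (x₁, y₁) = (9, 4).
Step 2: Apply the recurrence (x_{n+1}, y_{n+1}) = (x₁x_n + 5y₁y_n, x₁y_n + y₁x_n) repeatedly.
  From (x_1, y_1) = (9, 4): x_2 = 9·9 + 5·4·4 = 161; y_2 = 9·4 + 4·9 = 72.
  From (x_2, y_2) = (161, 72): x_3 = 9·161 + 5·4·72 = 2889; y_3 = 9·72 + 4·161 = 1292.
Step 3: Verify x_3² - 5·y_3² = 8346321 - 8346320 = 1 (should be 1). ✓

(x_1, y_1) = (9, 4); (x_3, y_3) = (2889, 1292).


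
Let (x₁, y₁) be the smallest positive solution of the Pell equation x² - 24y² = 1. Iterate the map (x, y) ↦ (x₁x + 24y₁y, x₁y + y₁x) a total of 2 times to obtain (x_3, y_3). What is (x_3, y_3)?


Step 1: Find the fundamental solution (x₁, y₁) of x² - 24y² = 1.
  Expand √24 as a continued fraction. a₀ = ⌊√24⌋ = 4; iterate m_{k+1} = d_k·a_k − m_k, d_{k+1} = (24 − m_{k+1}²)/d_k, a_{k+1} = ⌊(a₀ + m_{k+1})/d_{k+1}⌋ (starting m₀ = 0, d₀ = 1), with convergents p_k = a_k·p_{k-1} + p_{k-2}, q_k = a_k·q_{k-1} + q_{k-2} (p₋₁ = 1, q₋₁ = 0):
  k = 0: a₀ = 4; p₀/q₀ = 4/1; p₀² − 24·q₀² = 16 − 24 = -8.
  k = 1: m = 4, d = 8, a = ⌊(4 + 4)/8⌋ = 1; p/q = (1·4 + 1)/(1·1 + 0) = 5/1; p² − 24·q² = 25 − 24 = 1.
  The first convergent with p² − 24·q² = 1 gives the fundamental solution (x₁, y₁) = (5, 1).
Step 2: Apply the recurrence (x_{n+1}, y_{n+1}) = (x₁x_n + 24y₁y_n, x₁y_n + y₁x_n) repeatedly.
  From (x_1, y_1) = (5, 1): x_2 = 5·5 + 24·1·1 = 49; y_2 = 5·1 + 1·5 = 10.
  From (x_2, y_2) = (49, 10): x_3 = 5·49 + 24·1·10 = 485; y_3 = 5·10 + 1·49 = 99.
Step 3: Verify x_3² - 24·y_3² = 235225 - 235224 = 1 (should be 1). ✓

(x_1, y_1) = (5, 1); (x_3, y_3) = (485, 99).


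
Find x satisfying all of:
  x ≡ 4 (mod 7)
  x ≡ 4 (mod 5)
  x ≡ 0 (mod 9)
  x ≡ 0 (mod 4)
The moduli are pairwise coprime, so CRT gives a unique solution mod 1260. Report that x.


Product of moduli M = 7 · 5 · 9 · 4 = 1260.
Merge one congruence at a time:
  Start: x ≡ 4 (mod 7).
  Combine with x ≡ 4 (mod 5); new modulus lcm = 35.
    Write x = 4 + 7·t and substitute into x ≡ 4 (mod 5): 7·t ≡ 4 − 4 = 0 (mod 5).
    Reduce coefficients mod 5: 2·t ≡ 0 (mod 5).
    The inverse of 2 mod 5 is 3 (since 2·3 = 6 = 1·5 + 1), so t ≡ 3·0 = 0 ≡ 0 (mod 5).
    Then x = 4 + 7·0 = 4, valid modulo lcm(7, 5) = 35: x ≡ 4 (mod 35).
  Combine with x ≡ 0 (mod 9); new modulus lcm = 315.
    Write x = 4 + 35·t and substitute into x ≡ 0 (mod 9): 35·t ≡ 0 − 4 = -4 (mod 9).
    Reduce coefficients mod 9: 8·t ≡ 5 (mod 9).
    The inverse of 8 mod 9 is 8 (since 8·8 = 64 = 7·9 + 1), so t ≡ 8·5 = 40 ≡ 4 (mod 9).
    Then x = 4 + 35·4 = 144, valid modulo lcm(35, 9) = 315: x ≡ 144 (mod 315).
  Combine with x ≡ 0 (mod 4); new modulus lcm = 1260.
    Write x = 144 + 315·t and substitute into x ≡ 0 (mod 4): 315·t ≡ 0 − 144 = -144 (mod 4).
    Reduce coefficients mod 4: 3·t ≡ 0 (mod 4).
    The inverse of 3 mod 4 is 3 (since 3·3 = 9 = 2·4 + 1), so t ≡ 3·0 = 0 ≡ 0 (mod 4).
    Then x = 144 + 315·0 = 144, valid modulo lcm(315, 4) = 1260: x ≡ 144 (mod 1260).
Verify against each original: 144 mod 7 = 4, 144 mod 5 = 4, 144 mod 9 = 0, 144 mod 4 = 0.

x ≡ 144 (mod 1260).


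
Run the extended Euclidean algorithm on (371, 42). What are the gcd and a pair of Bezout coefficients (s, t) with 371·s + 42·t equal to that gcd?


Euclidean algorithm on (371, 42) — divide until remainder is 0:
  371 = 8 · 42 + 35
  42 = 1 · 35 + 7
  35 = 5 · 7 + 0
gcd(371, 42) = 7.
Track Bezout coefficients alongside the remainders: start with r₀ = 371 = a·1 + b·0 (s = 1, t = 0) and r₁ = 42 = a·0 + b·1 (s = 0, t = 1); each new remainder r_{k+1} = r_{k-1} − q_k·r_k inherits s_{k+1} = s_{k-1} − q_k·s_k, t_{k+1} = t_{k-1} − q_k·t_k, so r_k = a·s_k + b·t_k at every step:
  q = 8: r = 35, s = 1 − 8·0 = 1, t = 0 − 8·1 = -8  (check: 371·1 + 42·(-8) = 35)
  q = 1: r = 7, s = 0 − 1·1 = -1, t = 1 − 1·(-8) = 9  (check: 371·(-1) + 42·9 = 7)
The row with r = 7 (the gcd) gives the Bezout coefficients s = -1, t = 9.
Result: 371 · (-1) + 42 · (9) = 7.

gcd(371, 42) = 7; s = -1, t = 9 (check: 371·(-1) + 42·9 = 7).


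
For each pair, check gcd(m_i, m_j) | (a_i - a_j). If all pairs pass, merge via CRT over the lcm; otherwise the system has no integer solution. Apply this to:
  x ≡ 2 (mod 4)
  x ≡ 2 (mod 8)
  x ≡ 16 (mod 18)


Moduli 4, 8, 18 are not pairwise coprime, so CRT works modulo lcm(m_i) when all pairwise compatibility conditions hold.
Pairwise compatibility: gcd(m_i, m_j) must divide a_i - a_j for every pair.
Merge one congruence at a time:
  Start: x ≡ 2 (mod 4).
  Combine with x ≡ 2 (mod 8): gcd(4, 8) = 4; 2 - 2 = 0, which IS divisible by 4, so compatible.
    Write x = 2 + 4·t and substitute into x ≡ 2 (mod 8): 4·t ≡ 2 − 2 = 0 (mod 8).
    Divide the congruence (and modulus) by g = 4: 1·t ≡ 0 (mod 2).
    So t ≡ 0 (mod 2).
    Then x = 2 + 4·0 = 2, valid modulo lcm(4, 8) = 8: x ≡ 2 (mod 8).
  Combine with x ≡ 16 (mod 18): gcd(8, 18) = 2; 16 - 2 = 14, which IS divisible by 2, so compatible.
    Write x = 2 + 8·t and substitute into x ≡ 16 (mod 18): 8·t ≡ 16 − 2 = 14 (mod 18).
    Divide the congruence (and modulus) by g = 2: 4·t ≡ 7 (mod 9).
    The inverse of 4 mod 9 is 7 (since 4·7 = 28 = 3·9 + 1), so t ≡ 7·7 = 49 ≡ 4 (mod 9).
    Then x = 2 + 8·4 = 34, valid modulo lcm(8, 18) = 72: x ≡ 34 (mod 72).
Verify: 34 mod 4 = 2, 34 mod 8 = 2, 34 mod 18 = 16.

x ≡ 34 (mod 72).


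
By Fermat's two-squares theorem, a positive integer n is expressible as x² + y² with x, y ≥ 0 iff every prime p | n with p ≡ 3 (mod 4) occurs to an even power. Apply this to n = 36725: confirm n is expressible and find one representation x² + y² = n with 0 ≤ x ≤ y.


Step 1: Factor n = 36725 = 5^2 · 13 · 113.
Step 2: Check the mod-4 condition on each prime factor: 5 ≡ 1 (mod 4), exponent 2; 13 ≡ 1 (mod 4), exponent 1; 113 ≡ 1 (mod 4), exponent 1.
All primes ≡ 3 (mod 4) appear to even exponent (or don't appear), so by the two-squares theorem n IS expressible as a sum of two squares.
Step 3: Build a representation. Group n = k² · m with k = 5 and m = 13 · 113 = 1469 (a product of primes ≡ 1 (mod 4)); a representation of m scales to one of n via (k·x)² + (k·y)² = k²(x² + y²). Each prime p ≡ 1 (mod 4) is itself a sum of two squares; find a² by testing p − a² for a perfect square:
  13: 13 − 1² = 12, 13 − 2² = 9 = 3² ⇒ 13 = 2² + 3².
  113: 113 − 1² = 112, 113 − 2² = 109, 113 − 3² = 104, 113 − 4² = 97, 113 − 5² = 88, 113 − 6² = 77, 113 − 7² = 64 = 8² ⇒ 113 = 7² + 8².
  Combine using the Brahmagupta–Fibonacci identity (a² + b²)(c² + d²) = (ac − bd)² + (ad + bc)² = (ac + bd)² + (ad − bc)²:
  13 · 113 = 1469: from (2² + 3²)(7² + 8²), take (2·7 − 3·8, 2·8 + 3·7) = (14 − 24, 16 + 21) = (-10, 37); dropping signs (only squares matter) gives (10, 37); check 10² + 37² = 100 + 1369 = 1469 ✓.
  Scale by k = 5: (5·10, 5·37) = (50, 185).
Step 4: Order so x ≤ y and verify: 50² + 185² = 2500 + 34225 = 36725 = n. ✓

n = 36725 = 50² + 185² (one valid representation with x ≤ y).
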